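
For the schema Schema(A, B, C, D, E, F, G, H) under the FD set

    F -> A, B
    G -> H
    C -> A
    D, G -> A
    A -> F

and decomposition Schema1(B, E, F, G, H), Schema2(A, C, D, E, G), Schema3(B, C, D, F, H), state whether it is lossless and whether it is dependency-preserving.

lossless but not dependency-preserving

Lossless test (chase): Rows 1 and 3 agree on F; apply F→A, B and equate their A, B entries. Rows 1 and 2 agree on G; apply G→H and equate their H entries. Rows 2 and 3 agree on C; apply C→A and equate their A entries. Rows 1 and 2 agree on A; apply A→F and equate their F entries. Rows 1 and 2 agree on F; apply F→A, B and equate their A, B entries. Row 2 is now all distinguished symbols — the join is lossless.
Dependency preservation: the restricted closure of {F} across the fragments never reaches {A, B}, so F → A, B cannot be enforced without a join — not preserved.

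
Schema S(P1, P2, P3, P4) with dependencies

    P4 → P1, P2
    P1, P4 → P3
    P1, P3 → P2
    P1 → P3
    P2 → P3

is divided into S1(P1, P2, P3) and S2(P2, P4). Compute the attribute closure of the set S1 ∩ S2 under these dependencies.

P2, P3

S1 ∩ S2 = {P2}.
P2 → P3 applies, adding P3
Closure: {P2, P3}.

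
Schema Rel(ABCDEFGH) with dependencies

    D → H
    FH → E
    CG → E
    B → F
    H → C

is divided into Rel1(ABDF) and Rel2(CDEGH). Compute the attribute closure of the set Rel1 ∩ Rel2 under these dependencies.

CDH

Rel1 ∩ Rel2 = {D}.
D → H applies, adding H
H → C applies, adding C
Closure: {CDH}.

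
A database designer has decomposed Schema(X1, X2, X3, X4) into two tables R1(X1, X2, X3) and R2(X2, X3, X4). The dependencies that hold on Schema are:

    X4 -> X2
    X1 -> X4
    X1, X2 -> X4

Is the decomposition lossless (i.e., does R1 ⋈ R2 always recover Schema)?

Common attributes: R1 ∩ R2 = {X2, X3}.
No dependency enlarges {X2, X3}, so (X2, X3)⁺ = {X2, X3}.
The closure contains neither all of R1 = {X1, X2, X3} nor all of R2 = {X2, X3, X4}, so the common attributes are not a superkey of either fragment. The join is lossy.

No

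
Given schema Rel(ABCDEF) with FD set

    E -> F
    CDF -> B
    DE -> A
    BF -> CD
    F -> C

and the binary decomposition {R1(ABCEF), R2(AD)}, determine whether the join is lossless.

No

Common attributes: R1 ∩ R2 = {A}.
No dependency enlarges {A}, so (A)⁺ = {A}.
The closure contains neither all of R1 = {ABCEF} nor all of R2 = {AD}, so the common attributes are not a superkey of either fragment. The join is lossy.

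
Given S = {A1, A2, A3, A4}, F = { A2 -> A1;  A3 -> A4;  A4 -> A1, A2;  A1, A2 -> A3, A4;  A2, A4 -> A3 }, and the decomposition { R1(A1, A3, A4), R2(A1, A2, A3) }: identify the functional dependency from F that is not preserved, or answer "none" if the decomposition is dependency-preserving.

A2 → A1 lies within R2.
A3 → A4 lies within R1.
A4 → A1, A2: restricted closure across fragments reaches A1, A2.
A1, A2 → A3, A4: restricted closure across fragments reaches A3, A4.
A2, A4 → A3: restricted closure across fragments reaches A3.
Every dependency is enforceable on the fragments, so the decomposition is dependency-preserving.

none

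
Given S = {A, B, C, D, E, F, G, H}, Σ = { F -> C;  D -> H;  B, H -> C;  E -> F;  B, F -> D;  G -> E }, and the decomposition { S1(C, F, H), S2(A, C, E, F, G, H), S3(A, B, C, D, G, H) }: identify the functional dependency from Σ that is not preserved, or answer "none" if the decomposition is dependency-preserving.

Check B, F → D: no single fragment contains all of {B, D, F}, and the restricted closure of {B, F} across the fragments never reaches {D}.
F → C is preserved.
D → H is preserved.
B, H → C is preserved.
E → F is preserved.
G → E is preserved.

B, F -> D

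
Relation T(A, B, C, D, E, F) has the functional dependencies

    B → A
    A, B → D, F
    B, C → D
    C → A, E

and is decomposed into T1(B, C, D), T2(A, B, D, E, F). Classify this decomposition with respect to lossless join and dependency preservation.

lossy and not dependency-preserving

Lossless test: (B, D)⁺ = {A, B, D, F}, which is a superkey of neither fragment — lossy.
Dependency preservation: the restricted closure of {C} across the fragments never reaches {A, E}, so C → A, E cannot be enforced without a join — not preserved.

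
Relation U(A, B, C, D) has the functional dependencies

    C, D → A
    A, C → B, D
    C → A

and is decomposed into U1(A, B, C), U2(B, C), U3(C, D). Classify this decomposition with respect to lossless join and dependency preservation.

Lossless test (chase): Rows 1 and 2 agree on C; apply C→A and equate their A entries. Rows 1 and 3 agree on C; apply C→A and equate their A entries. Rows 1 and 2 agree on A, C; apply A, C→B, D and equate their B, D entries. Rows 1 and 3 agree on A, C; apply A, C→B, D and equate their B, D entries. Row 1 is now all distinguished symbols — the join is lossless.
Dependency preservation: C, D → A; A, C → B, D are not contained in any single fragment, but the restricted closure of each left-hand side across the fragments still reaches the right-hand side; the remaining FDs each lie inside some fragment. All dependencies are preserved.

lossless and dependency-preserving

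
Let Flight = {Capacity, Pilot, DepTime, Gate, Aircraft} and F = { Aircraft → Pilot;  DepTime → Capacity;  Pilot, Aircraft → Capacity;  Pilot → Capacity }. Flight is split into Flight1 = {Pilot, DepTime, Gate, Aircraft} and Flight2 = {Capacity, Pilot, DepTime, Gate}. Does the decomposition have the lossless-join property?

Common attributes: Flight1 ∩ Flight2 = {Pilot, DepTime, Gate}.
Closure of {Pilot, DepTime, Gate}: DepTime → Capacity applies, adding Capacity. So (Pilot, DepTime, Gate)⁺ = {Capacity, Pilot, DepTime, Gate}.
This closure contains every attribute of Flight2, so Flight1 ∩ Flight2 → Flight2. The join is lossless.

Yes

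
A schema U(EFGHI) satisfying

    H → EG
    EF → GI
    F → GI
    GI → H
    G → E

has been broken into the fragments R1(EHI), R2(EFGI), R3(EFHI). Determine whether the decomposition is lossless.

Yes

Chase test. Columns are EFGHI; row i has aⱼ where attribute j ∈ Ri, else bᵢⱼ.
Initial tableau (one row per fragment):
  row 1: a1 b12 b13 a4 a5
  row 2: a1 a2 a3 b24 a5
  row 3: a1 a2 b33 a4 a5
Rows 1 and 3 agree on H; apply H→EG and equate their EG entries.
Rows 2 and 3 agree on EF; apply EF→GI and equate their GI entries.
Rows 1 and 2 agree on GI; apply GI→H and equate their H entries.
Row 2 is now all distinguished symbols — the join is lossless.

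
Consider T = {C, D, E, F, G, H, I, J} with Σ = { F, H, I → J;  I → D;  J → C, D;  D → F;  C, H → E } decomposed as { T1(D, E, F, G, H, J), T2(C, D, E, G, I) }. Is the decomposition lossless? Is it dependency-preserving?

Lossless test: (D, E, G)⁺ = {D, E, F, G}, which is a superkey of neither fragment — lossy.
Dependency preservation: the restricted closure of {F, H, I} across the fragments never reaches {J}, so F, H, I → J cannot be enforced without a join — not preserved.

lossy and not dependency-preserving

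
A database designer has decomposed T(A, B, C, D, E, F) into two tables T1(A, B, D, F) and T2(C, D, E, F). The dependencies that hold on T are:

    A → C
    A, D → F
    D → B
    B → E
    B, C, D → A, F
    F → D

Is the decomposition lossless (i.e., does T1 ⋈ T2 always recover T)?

Common attributes: T1 ∩ T2 = {D, F}.
Closure of {D, F}: D → B applies, adding B; B → E applies, adding E. So (D, F)⁺ = {B, D, E, F}.
The closure contains neither all of T1 = {A, B, D, F} nor all of T2 = {C, D, E, F}, so the common attributes are not a superkey of either fragment. The join is lossy.

No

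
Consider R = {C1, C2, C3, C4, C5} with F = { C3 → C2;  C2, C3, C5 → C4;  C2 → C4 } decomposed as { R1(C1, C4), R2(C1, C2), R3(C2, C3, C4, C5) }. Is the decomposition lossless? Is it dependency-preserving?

lossy but dependency-preserving

Lossless test (chase): Rows 2 and 3 agree on C2; apply C2→C4 and equate their C4 entries. No row becomes fully distinguished — the join is lossy.
Dependency preservation: every FD's attributes lie within a single fragment, so each can be enforced locally — preserved.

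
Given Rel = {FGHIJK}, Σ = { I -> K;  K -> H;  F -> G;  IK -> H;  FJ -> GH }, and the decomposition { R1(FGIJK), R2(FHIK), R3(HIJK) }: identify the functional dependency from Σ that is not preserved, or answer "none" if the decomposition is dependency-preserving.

Check FJ → GH: no single fragment contains all of {FGHJ}, and the restricted closure of {FJ} across the fragments never reaches {GH}.
I → K is preserved.
K → H is preserved.
F → G is preserved.
IK → H is preserved.

FJ -> GH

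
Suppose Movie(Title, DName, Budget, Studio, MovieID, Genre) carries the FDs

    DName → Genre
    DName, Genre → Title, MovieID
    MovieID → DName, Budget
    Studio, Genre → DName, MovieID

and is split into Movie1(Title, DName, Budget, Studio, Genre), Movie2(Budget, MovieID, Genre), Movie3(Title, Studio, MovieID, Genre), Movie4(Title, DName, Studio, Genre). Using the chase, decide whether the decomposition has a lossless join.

Chase test. Columns are Title, DName, Budget, Studio, MovieID, Genre; row i has aⱼ where attribute j ∈ Moviei, else bᵢⱼ.
Initial tableau (one row per fragment):
  row 1: a1 a2 a3 a4 b15 a6
  row 2: b21 b22 a3 b24 a5 a6
  row 3: a1 b32 b33 a4 a5 a6
  row 4: a1 a2 b43 a4 b45 a6
Rows 1 and 4 agree on DName, Genre; apply DName, Genre→Title, MovieID and equate their Title, MovieID entries.
Rows 1 and 4 agree on MovieID; apply MovieID→DName, Budget and equate their DName, Budget entries.
Rows 2 and 3 agree on MovieID; apply MovieID→DName, Budget and equate their DName, Budget entries.
Rows 1 and 3 agree on Studio, Genre; apply Studio, Genre→DName, MovieID and equate their DName, MovieID entries.
Rows 1 and 2 agree on DName, Genre; apply DName, Genre→Title, MovieID and equate their Title, MovieID entries.
Row 1 is now all distinguished symbols — the join is lossless.

Yes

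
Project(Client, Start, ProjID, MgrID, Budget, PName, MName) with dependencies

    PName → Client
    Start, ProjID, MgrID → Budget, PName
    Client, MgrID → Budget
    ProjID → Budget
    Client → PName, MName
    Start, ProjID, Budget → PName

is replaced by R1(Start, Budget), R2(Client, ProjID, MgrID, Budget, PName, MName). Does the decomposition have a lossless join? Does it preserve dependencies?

Lossless test: (Budget)⁺ = {Budget}, which is a superkey of neither fragment — lossy.
Dependency preservation: the restricted closure of {Start, ProjID, MgrID} across the fragments never reaches {Budget, PName}, so Start, ProjID, MgrID → Budget, PName cannot be enforced without a join — not preserved.

lossy and not dependency-preserving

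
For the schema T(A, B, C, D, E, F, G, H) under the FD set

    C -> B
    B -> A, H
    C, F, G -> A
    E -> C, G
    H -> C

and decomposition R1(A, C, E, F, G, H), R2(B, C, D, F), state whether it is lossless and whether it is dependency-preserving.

lossy but dependency-preserving

Lossless test: (C, F)⁺ = {A, B, C, F, H}, which is a superkey of neither fragment — lossy.
Dependency preservation: B → A, H is not contained in any single fragment, but the restricted closure of its left-hand side across the fragments still reaches the right-hand side; the remaining FDs each lie inside some fragment. All dependencies are preserved.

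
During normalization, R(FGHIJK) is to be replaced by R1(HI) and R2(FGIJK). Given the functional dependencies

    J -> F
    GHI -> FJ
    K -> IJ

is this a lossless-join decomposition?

Common attributes: R1 ∩ R2 = {I}.
No dependency enlarges {I}, so (I)⁺ = {I}.
The closure contains neither all of R1 = {HI} nor all of R2 = {FGIJK}, so the common attributes are not a superkey of either fragment. The join is lossy.

No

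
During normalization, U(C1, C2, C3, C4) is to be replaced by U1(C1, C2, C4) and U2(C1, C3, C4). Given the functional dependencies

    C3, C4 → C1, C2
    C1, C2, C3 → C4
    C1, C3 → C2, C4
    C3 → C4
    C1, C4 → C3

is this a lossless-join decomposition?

Common attributes: U1 ∩ U2 = {C1, C4}.
Closure of {C1, C4}: C1, C4 → C3 applies, adding C3; C3, C4 → C1, C2 applies, adding C2. So (C1, C4)⁺ = {C1, C2, C3, C4}.
This closure contains every attribute of U1, so U1 ∩ U2 → U1. The join is lossless.

Yes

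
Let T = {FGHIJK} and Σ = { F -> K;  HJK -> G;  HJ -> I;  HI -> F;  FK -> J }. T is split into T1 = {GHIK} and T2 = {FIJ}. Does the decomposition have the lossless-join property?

Common attributes: T1 ∩ T2 = {I}.
No dependency enlarges {I}, so (I)⁺ = {I}.
The closure contains neither all of T1 = {GHIK} nor all of T2 = {FIJ}, so the common attributes are not a superkey of either fragment. The join is lossy.

No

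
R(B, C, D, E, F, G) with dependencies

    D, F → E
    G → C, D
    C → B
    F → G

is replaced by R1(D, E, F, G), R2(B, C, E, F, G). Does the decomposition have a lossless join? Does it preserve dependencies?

Lossless test: (E, F, G)⁺ = {B, C, D, E, F, G}, which contains all of one fragment — lossless.
Dependency preservation: G → C, D is not contained in any single fragment, but the restricted closure of its left-hand side across the fragments still reaches the right-hand side; the remaining FDs each lie inside some fragment. All dependencies are preserved.

lossless and dependency-preserving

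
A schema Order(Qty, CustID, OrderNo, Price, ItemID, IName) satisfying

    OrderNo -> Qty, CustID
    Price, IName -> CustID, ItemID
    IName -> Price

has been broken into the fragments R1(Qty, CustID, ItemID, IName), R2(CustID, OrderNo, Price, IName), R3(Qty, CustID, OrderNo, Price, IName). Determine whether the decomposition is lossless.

Chase test. Columns are Qty, CustID, OrderNo, Price, ItemID, IName; row i has aⱼ where attribute j ∈ Ri, else bᵢⱼ.
Initial tableau (one row per fragment):
  row 1: a1 a2 b13 b14 a5 a6
  row 2: b21 a2 a3 a4 b25 a6
  row 3: a1 a2 a3 a4 b35 a6
Rows 2 and 3 agree on OrderNo; apply OrderNo→Qty, CustID and equate their Qty, CustID entries.
Rows 2 and 3 agree on Price, IName; apply Price, IName→CustID, ItemID and equate their CustID, ItemID entries.
Rows 1 and 2 agree on IName; apply IName→Price and equate their Price entries.
Rows 1 and 2 agree on Price, IName; apply Price, IName→CustID, ItemID and equate their CustID, ItemID entries.
Row 2 is now all distinguished symbols — the join is lossless.

Yes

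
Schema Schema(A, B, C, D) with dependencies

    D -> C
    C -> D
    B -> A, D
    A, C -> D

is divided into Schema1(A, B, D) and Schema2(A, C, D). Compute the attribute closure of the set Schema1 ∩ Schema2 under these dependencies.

Schema1 ∩ Schema2 = {A, D}.
D → C applies, adding C
Closure: {A, C, D}.

A, C, D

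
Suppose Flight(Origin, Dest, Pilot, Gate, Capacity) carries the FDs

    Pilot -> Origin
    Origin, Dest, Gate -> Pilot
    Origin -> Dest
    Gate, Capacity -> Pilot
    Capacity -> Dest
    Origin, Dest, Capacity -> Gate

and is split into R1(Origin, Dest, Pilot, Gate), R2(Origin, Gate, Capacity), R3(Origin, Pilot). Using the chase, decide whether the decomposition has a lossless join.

Yes

Chase test. Columns are Origin, Dest, Pilot, Gate, Capacity; row i has aⱼ where attribute j ∈ Ri, else bᵢⱼ.
Initial tableau (one row per fragment):
  row 1: a1 a2 a3 a4 b15
  row 2: a1 b22 b23 a4 a5
  row 3: a1 b32 a3 b34 b35
Rows 1 and 2 agree on Origin; apply Origin→Dest and equate their Dest entries.
Rows 1 and 3 agree on Origin; apply Origin→Dest and equate their Dest entries.
Rows 1 and 2 agree on Origin, Dest, Gate; apply Origin, Dest, Gate→Pilot and equate their Pilot entries.
Row 2 is now all distinguished symbols — the join is lossless.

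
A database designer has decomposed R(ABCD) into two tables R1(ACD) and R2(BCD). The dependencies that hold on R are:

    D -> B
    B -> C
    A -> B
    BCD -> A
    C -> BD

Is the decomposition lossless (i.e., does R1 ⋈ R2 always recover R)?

Yes

Common attributes: R1 ∩ R2 = {CD}.
Closure of {CD}: D → B applies, adding B; BCD → A applies, adding A. So (CD)⁺ = {ABCD}.
This closure contains every attribute of R1, so R1 ∩ R2 → R1. The join is lossless.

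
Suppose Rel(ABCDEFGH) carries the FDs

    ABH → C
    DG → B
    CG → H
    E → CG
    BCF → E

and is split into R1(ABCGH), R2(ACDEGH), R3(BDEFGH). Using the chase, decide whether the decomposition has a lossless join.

No

Chase test. Columns are ABCDEFGH; row i has aⱼ where attribute j ∈ Ri, else bᵢⱼ.
Initial tableau (one row per fragment):
  row 1: a1 a2 a3 b14 b15 b16 a7 a8
  row 2: a1 b22 a3 a4 a5 b26 a7 a8
  row 3: b31 a2 b33 a4 a5 a6 a7 a8
Rows 2 and 3 agree on DG; apply DG→B and equate their B entries.
Rows 2 and 3 agree on E; apply E→CG and equate their CG entries.
No row becomes fully distinguished — the join is lossy.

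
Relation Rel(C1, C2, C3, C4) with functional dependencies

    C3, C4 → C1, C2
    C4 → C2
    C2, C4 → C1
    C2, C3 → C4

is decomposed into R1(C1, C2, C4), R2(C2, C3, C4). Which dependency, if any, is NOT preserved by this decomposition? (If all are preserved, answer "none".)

none

C3, C4 → C1, C2: restricted closure across fragments reaches C1, C2.
C4 → C2 lies within R1.
C2, C4 → C1 lies within R1.
C2, C3 → C4 lies within R2.
Every dependency is enforceable on the fragments, so the decomposition is dependency-preserving.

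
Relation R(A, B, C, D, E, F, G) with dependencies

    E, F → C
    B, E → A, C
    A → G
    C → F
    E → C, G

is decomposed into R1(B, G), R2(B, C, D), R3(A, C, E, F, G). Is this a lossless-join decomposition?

No

Chase test. Columns are A, B, C, D, E, F, G; row i has aⱼ where attribute j ∈ Ri, else bᵢⱼ.
Initial tableau (one row per fragment):
  row 1: b11 a2 b13 b14 b15 b16 a7
  row 2: b21 a2 a3 a4 b25 b26 b27
  row 3: a1 b32 a3 b34 a5 a6 a7
Rows 2 and 3 agree on C; apply C→F and equate their F entries.
No row becomes fully distinguished — the join is lossy.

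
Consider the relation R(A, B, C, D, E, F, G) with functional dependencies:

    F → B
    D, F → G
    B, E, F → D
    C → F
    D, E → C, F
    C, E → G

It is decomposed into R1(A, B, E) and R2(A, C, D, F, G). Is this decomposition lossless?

Common attributes: R1 ∩ R2 = {A}.
No dependency enlarges {A}, so (A)⁺ = {A}.
The closure contains neither all of R1 = {A, B, E} nor all of R2 = {A, C, D, F, G}, so the common attributes are not a superkey of either fragment. The join is lossy.

No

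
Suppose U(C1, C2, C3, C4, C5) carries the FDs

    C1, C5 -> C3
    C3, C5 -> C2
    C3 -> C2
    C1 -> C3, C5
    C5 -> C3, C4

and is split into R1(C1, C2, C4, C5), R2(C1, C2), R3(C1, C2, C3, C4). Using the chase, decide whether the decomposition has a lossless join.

Yes

Chase test. Columns are C1, C2, C3, C4, C5; row i has aⱼ where attribute j ∈ Ri, else bᵢⱼ.
Initial tableau (one row per fragment):
  row 1: a1 a2 b13 a4 a5
  row 2: a1 a2 b23 b24 b25
  row 3: a1 a2 a3 a4 b35
Rows 1 and 2 agree on C1; apply C1→C3, C5 and equate their C3, C5 entries.
Rows 1 and 3 agree on C1; apply C1→C3, C5 and equate their C3, C5 entries.
Rows 1 and 2 agree on C5; apply C5→C3, C4 and equate their C3, C4 entries.
Row 1 is now all distinguished symbols — the join is lossless.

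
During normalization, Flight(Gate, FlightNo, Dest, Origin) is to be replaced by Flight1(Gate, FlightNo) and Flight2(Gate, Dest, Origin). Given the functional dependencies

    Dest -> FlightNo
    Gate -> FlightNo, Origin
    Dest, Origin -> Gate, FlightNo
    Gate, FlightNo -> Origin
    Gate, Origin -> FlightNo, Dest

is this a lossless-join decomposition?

Common attributes: Flight1 ∩ Flight2 = {Gate}.
Closure of {Gate}: Gate → FlightNo, Origin applies, adding FlightNo, Origin; Gate, Origin → FlightNo, Dest applies, adding Dest. So (Gate)⁺ = {Gate, FlightNo, Dest, Origin}.
This closure contains every attribute of Flight1, so Flight1 ∩ Flight2 → Flight1. The join is lossless.

Yes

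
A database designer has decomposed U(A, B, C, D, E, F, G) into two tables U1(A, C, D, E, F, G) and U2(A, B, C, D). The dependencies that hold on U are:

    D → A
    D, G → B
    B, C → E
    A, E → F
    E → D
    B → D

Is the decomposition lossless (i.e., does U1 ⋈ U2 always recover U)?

Common attributes: U1 ∩ U2 = {A, C, D}.
No dependency enlarges {A, C, D}, so (A, C, D)⁺ = {A, C, D}.
The closure contains neither all of U1 = {A, C, D, E, F, G} nor all of U2 = {A, B, C, D}, so the common attributes are not a superkey of either fragment. The join is lossy.

No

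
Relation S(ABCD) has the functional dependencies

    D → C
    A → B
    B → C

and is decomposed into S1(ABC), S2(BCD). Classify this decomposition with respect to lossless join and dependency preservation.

lossy but dependency-preserving

Lossless test: (BC)⁺ = {BC}, which is a superkey of neither fragment — lossy.
Dependency preservation: every FD's attributes lie within a single fragment, so each can be enforced locally — preserved.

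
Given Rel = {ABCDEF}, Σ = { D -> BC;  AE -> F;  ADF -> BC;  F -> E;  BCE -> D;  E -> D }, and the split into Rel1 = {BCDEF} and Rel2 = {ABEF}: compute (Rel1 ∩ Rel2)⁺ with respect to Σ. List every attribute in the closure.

Rel1 ∩ Rel2 = {BEF}.
E → D applies, adding D
D → BC applies, adding C
Closure: {BCDEF}.

BCDEF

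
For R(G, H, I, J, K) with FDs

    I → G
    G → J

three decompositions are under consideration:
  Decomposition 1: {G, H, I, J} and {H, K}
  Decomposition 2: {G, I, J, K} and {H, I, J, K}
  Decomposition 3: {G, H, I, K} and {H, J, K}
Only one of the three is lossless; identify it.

Decomposition 1: common = {H}, closure = {H} → lossy.
Decomposition 2: common = {I, J, K}, closure = {G, I, J, K} → lossless.
Decomposition 3: common = {H, K}, closure = {H, K} → lossy.

Decomposition 2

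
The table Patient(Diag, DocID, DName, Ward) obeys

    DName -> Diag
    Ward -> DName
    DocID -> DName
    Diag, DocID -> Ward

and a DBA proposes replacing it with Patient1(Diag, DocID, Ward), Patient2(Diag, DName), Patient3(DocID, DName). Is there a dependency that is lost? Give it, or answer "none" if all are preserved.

Check Ward → DName: no single fragment contains all of {DName, Ward}, and the restricted closure of {Ward} across the fragments never reaches {DName}.
DName → Diag is preserved.
DocID → DName is preserved.
Diag, DocID → Ward is preserved.

Ward -> DName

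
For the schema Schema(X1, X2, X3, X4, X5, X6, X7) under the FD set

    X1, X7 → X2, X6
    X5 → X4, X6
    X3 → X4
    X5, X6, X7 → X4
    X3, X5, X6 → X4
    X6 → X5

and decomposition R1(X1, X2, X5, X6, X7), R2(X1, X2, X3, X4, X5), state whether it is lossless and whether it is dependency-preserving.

Lossless test: (X1, X2, X5)⁺ = {X1, X2, X4, X5, X6}, which is a superkey of neither fragment — lossy.
Dependency preservation: X5 → X4, X6; X5, X6, X7 → X4; X3, X5, X6 → X4 are not contained in any single fragment, but the restricted closure of each left-hand side across the fragments still reaches the right-hand side; the remaining FDs each lie inside some fragment. All dependencies are preserved.

lossy but dependency-preserving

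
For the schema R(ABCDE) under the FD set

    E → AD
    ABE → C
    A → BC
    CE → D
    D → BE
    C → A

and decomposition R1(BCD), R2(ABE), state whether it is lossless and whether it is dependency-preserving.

Lossless test: (B)⁺ = {B}, which is a superkey of neither fragment — lossy.
Dependency preservation: the restricted closure of {E} across the fragments never reaches {AD}, so E → AD cannot be enforced without a join — not preserved.

lossy and not dependency-preserving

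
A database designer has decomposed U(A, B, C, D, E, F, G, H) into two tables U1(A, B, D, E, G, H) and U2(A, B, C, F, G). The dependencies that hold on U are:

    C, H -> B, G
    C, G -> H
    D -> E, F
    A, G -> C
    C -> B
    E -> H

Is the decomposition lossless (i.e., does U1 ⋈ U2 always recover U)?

No

Common attributes: U1 ∩ U2 = {A, B, G}.
Closure of {A, B, G}: A, G → C applies, adding C; C, G → H applies, adding H. So (A, B, G)⁺ = {A, B, C, G, H}.
The closure contains neither all of U1 = {A, B, D, E, G, H} nor all of U2 = {A, B, C, F, G}, so the common attributes are not a superkey of either fragment. The join is lossy.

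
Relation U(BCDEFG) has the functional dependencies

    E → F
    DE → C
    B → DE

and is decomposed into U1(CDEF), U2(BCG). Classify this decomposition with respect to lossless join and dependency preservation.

lossy and not dependency-preserving

Lossless test: (C)⁺ = {C}, which is a superkey of neither fragment — lossy.
Dependency preservation: the restricted closure of {B} across the fragments never reaches {DE}, so B → DE cannot be enforced without a join — not preserved.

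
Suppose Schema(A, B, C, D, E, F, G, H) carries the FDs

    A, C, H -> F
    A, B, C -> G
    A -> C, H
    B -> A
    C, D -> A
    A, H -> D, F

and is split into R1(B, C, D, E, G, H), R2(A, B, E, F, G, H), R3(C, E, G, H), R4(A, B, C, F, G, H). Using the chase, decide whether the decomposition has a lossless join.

Chase test. Columns are A, B, C, D, E, F, G, H; row i has aⱼ where attribute j ∈ Ri, else bᵢⱼ.
Initial tableau (one row per fragment):
  row 1: b11 a2 a3 a4 a5 b16 a7 a8
  row 2: a1 a2 b23 b24 a5 a6 a7 a8
  row 3: b31 b32 a3 b34 a5 b36 a7 a8
  row 4: a1 a2 a3 b44 b45 a6 a7 a8
Rows 2 and 4 agree on A; apply A→C, H and equate their C, H entries.
Rows 1 and 2 agree on B; apply B→A and equate their A entries.
Rows 1 and 2 agree on A, H; apply A, H→D, F and equate their D, F entries.
Rows 1 and 4 agree on A, H; apply A, H→D, F and equate their D, F entries.
Row 1 is now all distinguished symbols — the join is lossless.

Yes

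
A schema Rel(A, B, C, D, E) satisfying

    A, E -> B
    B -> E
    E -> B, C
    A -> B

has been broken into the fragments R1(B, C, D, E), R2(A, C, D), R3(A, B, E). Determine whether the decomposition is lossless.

Chase test. Columns are A, B, C, D, E; row i has aⱼ where attribute j ∈ Ri, else bᵢⱼ.
Initial tableau (one row per fragment):
  row 1: b11 a2 a3 a4 a5
  row 2: a1 b22 a3 a4 b25
  row 3: a1 a2 b33 b34 a5
Rows 1 and 3 agree on E; apply E→B, C and equate their B, C entries.
Rows 2 and 3 agree on A; apply A→B and equate their B entries.
Rows 1 and 2 agree on B; apply B→E and equate their E entries.
Row 2 is now all distinguished symbols — the join is lossless.

Yes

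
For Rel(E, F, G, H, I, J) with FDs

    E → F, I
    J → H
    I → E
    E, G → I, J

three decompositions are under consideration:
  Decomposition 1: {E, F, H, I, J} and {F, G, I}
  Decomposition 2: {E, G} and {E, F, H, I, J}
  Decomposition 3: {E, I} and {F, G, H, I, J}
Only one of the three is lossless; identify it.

Decomposition 3

Decomposition 1: common = {F, I}, closure = {E, F, I} → lossy.
Decomposition 2: common = {E}, closure = {E, F, I} → lossy.
Decomposition 3: common = {I}, closure = {E, F, I} → lossless.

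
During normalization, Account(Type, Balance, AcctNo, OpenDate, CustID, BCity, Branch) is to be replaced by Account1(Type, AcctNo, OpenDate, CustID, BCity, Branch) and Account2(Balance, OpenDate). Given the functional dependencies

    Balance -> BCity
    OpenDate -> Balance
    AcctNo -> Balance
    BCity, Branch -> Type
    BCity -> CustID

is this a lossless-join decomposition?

Common attributes: Account1 ∩ Account2 = {OpenDate}.
Closure of {OpenDate}: OpenDate → Balance applies, adding Balance; Balance → BCity applies, adding BCity; BCity → CustID applies, adding CustID. So (OpenDate)⁺ = {Balance, OpenDate, CustID, BCity}.
This closure contains every attribute of Account2, so Account1 ∩ Account2 → Account2. The join is lossless.

Yes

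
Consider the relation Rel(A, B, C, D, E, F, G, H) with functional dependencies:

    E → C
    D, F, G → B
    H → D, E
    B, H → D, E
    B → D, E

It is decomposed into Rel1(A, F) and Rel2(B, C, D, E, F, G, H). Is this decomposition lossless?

No

Common attributes: Rel1 ∩ Rel2 = {F}.
No dependency enlarges {F}, so (F)⁺ = {F}.
The closure contains neither all of Rel1 = {A, F} nor all of Rel2 = {B, C, D, E, F, G, H}, so the common attributes are not a superkey of either fragment. The join is lossy.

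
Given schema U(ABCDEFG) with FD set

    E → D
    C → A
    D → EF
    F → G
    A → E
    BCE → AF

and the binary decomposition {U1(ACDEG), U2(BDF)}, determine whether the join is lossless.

No

Common attributes: U1 ∩ U2 = {D}.
Closure of {D}: D → EF applies, adding EF; F → G applies, adding G. So (D)⁺ = {DEFG}.
The closure contains neither all of U1 = {ACDEG} nor all of U2 = {BDF}, so the common attributes are not a superkey of either fragment. The join is lossy.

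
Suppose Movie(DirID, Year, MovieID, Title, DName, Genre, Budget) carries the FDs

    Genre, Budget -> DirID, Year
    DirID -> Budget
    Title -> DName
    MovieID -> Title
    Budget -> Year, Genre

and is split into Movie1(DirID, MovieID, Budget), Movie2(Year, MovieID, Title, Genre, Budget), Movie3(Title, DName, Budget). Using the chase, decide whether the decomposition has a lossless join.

Yes

Chase test. Columns are DirID, Year, MovieID, Title, DName, Genre, Budget; row i has aⱼ where attribute j ∈ Moviei, else bᵢⱼ.
Initial tableau (one row per fragment):
  row 1: a1 b12 a3 b14 b15 b16 a7
  row 2: b21 a2 a3 a4 b25 a6 a7
  row 3: b31 b32 b33 a4 a5 b36 a7
Rows 2 and 3 agree on Title; apply Title→DName and equate their DName entries.
Rows 1 and 2 agree on MovieID; apply MovieID→Title and equate their Title entries.
Rows 1 and 2 agree on Budget; apply Budget→Year, Genre and equate their Year, Genre entries.
Rows 1 and 3 agree on Budget; apply Budget→Year, Genre and equate their Year, Genre entries.
Rows 1 and 2 agree on Genre, Budget; apply Genre, Budget→DirID, Year and equate their DirID, Year entries.
Rows 1 and 3 agree on Genre, Budget; apply Genre, Budget→DirID, Year and equate their DirID, Year entries.
Rows 1 and 2 agree on Title; apply Title→DName and equate their DName entries.
Row 1 is now all distinguished symbols — the join is lossless.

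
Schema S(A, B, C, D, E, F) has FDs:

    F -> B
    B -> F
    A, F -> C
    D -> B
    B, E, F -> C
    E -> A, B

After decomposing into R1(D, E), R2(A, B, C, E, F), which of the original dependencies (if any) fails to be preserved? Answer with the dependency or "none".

D -> B

Check D → B: no single fragment contains all of {B, D}, and the restricted closure of {D} across the fragments never reaches {B}.
F → B is preserved.
B → F is preserved.
A, F → C is preserved.
B, E, F → C is preserved.
E → A, B is preserved.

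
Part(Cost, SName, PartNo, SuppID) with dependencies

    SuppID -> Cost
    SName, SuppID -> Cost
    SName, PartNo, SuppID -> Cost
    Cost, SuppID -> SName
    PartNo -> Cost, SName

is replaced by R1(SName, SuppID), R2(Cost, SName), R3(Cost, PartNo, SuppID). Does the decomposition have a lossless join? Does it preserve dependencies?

lossless but not dependency-preserving

Lossless test (chase): Rows 1 and 3 agree on SuppID; apply SuppID→Cost and equate their Cost entries. Rows 1 and 3 agree on Cost, SuppID; apply Cost, SuppID→SName and equate their SName entries. Row 3 is now all distinguished symbols — the join is lossless.
Dependency preservation: the restricted closure of {PartNo} across the fragments never reaches {Cost, SName}, so PartNo → Cost, SName cannot be enforced without a join — not preserved.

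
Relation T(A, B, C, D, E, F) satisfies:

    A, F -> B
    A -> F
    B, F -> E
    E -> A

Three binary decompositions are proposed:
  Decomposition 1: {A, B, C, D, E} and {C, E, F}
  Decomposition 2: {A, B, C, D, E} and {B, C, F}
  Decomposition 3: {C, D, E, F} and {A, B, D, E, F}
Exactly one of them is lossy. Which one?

Decomposition 1: common = {C, E}, closure = {A, B, C, E, F} → lossless.
Decomposition 2: common = {B, C}, closure = {B, C} → lossy.
Decomposition 3: common = {D, E, F}, closure = {A, B, D, E, F} → lossless.

Decomposition 2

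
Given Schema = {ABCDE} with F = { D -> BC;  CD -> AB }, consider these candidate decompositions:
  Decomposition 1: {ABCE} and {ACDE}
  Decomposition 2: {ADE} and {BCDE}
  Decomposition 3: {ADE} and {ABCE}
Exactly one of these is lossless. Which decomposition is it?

Decomposition 1: common = {ACE}, closure = {ACE} → lossy.
Decomposition 2: common = {DE}, closure = {ABCDE} → lossless.
Decomposition 3: common = {AE}, closure = {AE} → lossy.

Decomposition 2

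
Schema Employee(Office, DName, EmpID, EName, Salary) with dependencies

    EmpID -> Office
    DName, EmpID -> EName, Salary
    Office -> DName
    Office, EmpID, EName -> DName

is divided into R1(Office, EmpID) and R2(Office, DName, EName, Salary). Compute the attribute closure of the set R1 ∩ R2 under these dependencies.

Office, DName

R1 ∩ R2 = {Office}.
Office → DName applies, adding DName
Closure: {Office, DName}.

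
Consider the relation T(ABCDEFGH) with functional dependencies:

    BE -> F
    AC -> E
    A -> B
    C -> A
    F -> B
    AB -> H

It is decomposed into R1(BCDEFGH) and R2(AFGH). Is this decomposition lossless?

No

Common attributes: R1 ∩ R2 = {FGH}.
Closure of {FGH}: F → B applies, adding B. So (FGH)⁺ = {BFGH}.
The closure contains neither all of R1 = {BCDEFGH} nor all of R2 = {AFGH}, so the common attributes are not a superkey of either fragment. The join is lossy.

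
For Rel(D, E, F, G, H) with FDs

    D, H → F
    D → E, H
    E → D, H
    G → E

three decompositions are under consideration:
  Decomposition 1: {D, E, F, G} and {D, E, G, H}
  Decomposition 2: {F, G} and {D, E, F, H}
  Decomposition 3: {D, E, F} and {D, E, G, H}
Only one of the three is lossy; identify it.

Decomposition 2

Decomposition 1: common = {D, E, G}, closure = {D, E, F, G, H} → lossless.
Decomposition 2: common = {F}, closure = {F} → lossy.
Decomposition 3: common = {D, E}, closure = {D, E, F, H} → lossless.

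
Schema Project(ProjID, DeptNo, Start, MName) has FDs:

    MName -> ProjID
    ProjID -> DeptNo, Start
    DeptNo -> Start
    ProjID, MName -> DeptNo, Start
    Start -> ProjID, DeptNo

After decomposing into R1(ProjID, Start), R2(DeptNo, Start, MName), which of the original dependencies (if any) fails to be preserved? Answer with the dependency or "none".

MName → ProjID: restricted closure across fragments reaches ProjID.
ProjID → DeptNo, Start: restricted closure across fragments reaches DeptNo, Start.
DeptNo → Start lies within R2.
ProjID, MName → DeptNo, Start: restricted closure across fragments reaches DeptNo, Start.
Start → ProjID, DeptNo: restricted closure across fragments reaches ProjID, DeptNo.
Every dependency is enforceable on the fragments, so the decomposition is dependency-preserving.

none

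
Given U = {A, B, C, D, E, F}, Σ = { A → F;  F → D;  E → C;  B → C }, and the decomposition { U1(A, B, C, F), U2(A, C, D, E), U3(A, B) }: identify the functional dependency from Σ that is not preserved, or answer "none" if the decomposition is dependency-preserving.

Check F → D: no single fragment contains all of {D, F}, and the restricted closure of {F} across the fragments never reaches {D}.
A → F is preserved.
E → C is preserved.
B → C is preserved.

F → D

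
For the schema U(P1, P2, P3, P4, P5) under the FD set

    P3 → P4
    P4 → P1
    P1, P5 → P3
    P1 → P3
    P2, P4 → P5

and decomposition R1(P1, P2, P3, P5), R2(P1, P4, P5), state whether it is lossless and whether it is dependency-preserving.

lossless and dependency-preserving

Lossless test: (P1, P5)⁺ = {P1, P3, P4, P5}, which contains all of one fragment — lossless.
Dependency preservation: P3 → P4; P2, P4 → P5 are not contained in any single fragment, but the restricted closure of each left-hand side across the fragments still reaches the right-hand side; the remaining FDs each lie inside some fragment. All dependencies are preserved.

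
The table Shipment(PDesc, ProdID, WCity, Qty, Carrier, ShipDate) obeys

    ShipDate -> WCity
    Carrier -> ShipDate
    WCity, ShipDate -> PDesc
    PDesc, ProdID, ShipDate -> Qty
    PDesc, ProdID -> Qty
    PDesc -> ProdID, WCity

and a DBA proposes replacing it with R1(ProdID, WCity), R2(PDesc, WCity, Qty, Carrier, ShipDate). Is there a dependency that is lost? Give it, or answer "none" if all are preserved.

Check PDesc → ProdID, WCity: no single fragment contains all of {PDesc, ProdID, WCity}, and the restricted closure of {PDesc} across the fragments never reaches {ProdID, WCity}.
ShipDate → WCity is preserved.
Carrier → ShipDate is preserved.
WCity, ShipDate → PDesc is preserved.
PDesc, ProdID, ShipDate → Qty is preserved.
PDesc, ProdID → Qty is preserved.

PDesc -> ProdID, WCity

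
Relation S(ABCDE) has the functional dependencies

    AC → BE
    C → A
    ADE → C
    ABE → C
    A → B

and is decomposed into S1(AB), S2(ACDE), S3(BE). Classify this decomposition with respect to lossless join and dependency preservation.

lossless and dependency-preserving

Lossless test (chase): Rows 1 and 2 agree on A; apply A→B and equate their B entries. Row 2 is now all distinguished symbols — the join is lossless.
Dependency preservation: AC → BE; ABE → C are not contained in any single fragment, but the restricted closure of each left-hand side across the fragments still reaches the right-hand side; the remaining FDs each lie inside some fragment. All dependencies are preserved.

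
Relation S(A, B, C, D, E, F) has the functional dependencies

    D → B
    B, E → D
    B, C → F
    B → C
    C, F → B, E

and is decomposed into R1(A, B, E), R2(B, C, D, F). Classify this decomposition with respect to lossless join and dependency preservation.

lossless and dependency-preserving

Lossless test: (B)⁺ = {B, C, D, E, F}, which contains all of one fragment — lossless.
Dependency preservation: B, E → D; C, F → B, E are not contained in any single fragment, but the restricted closure of each left-hand side across the fragments still reaches the right-hand side; the remaining FDs each lie inside some fragment. All dependencies are preserved.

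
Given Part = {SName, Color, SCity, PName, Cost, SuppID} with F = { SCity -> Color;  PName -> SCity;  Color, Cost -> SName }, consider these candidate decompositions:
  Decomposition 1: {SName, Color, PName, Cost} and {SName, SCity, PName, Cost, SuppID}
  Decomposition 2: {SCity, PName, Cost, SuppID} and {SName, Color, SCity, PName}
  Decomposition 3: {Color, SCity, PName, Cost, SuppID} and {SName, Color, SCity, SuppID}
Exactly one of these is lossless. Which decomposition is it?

Decomposition 1

Decomposition 1: common = {SName, PName, Cost}, closure = {SName, Color, SCity, PName, Cost} → lossless.
Decomposition 2: common = {SCity, PName}, closure = {Color, SCity, PName} → lossy.
Decomposition 3: common = {Color, SCity, SuppID}, closure = {Color, SCity, SuppID} → lossy.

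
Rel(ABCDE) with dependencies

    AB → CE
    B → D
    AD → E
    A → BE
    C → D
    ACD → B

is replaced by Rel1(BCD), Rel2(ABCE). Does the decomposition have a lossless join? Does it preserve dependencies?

Lossless test: (BC)⁺ = {BCD}, which contains all of one fragment — lossless.
Dependency preservation: AD → E; ACD → B are not contained in any single fragment, but the restricted closure of each left-hand side across the fragments still reaches the right-hand side; the remaining FDs each lie inside some fragment. All dependencies are preserved.

lossless and dependency-preserving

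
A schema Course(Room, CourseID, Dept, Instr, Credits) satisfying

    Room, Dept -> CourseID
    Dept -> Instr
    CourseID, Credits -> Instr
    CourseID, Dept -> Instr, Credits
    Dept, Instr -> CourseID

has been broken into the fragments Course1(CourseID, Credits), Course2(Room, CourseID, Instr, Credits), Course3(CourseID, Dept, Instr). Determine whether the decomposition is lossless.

No

Chase test. Columns are Room, CourseID, Dept, Instr, Credits; row i has aⱼ where attribute j ∈ Coursei, else bᵢⱼ.
Initial tableau (one row per fragment):
  row 1: b11 a2 b13 b14 a5
  row 2: a1 a2 b23 a4 a5
  row 3: b31 a2 a3 a4 b35
Rows 1 and 2 agree on CourseID, Credits; apply CourseID, Credits→Instr and equate their Instr entries.
No row becomes fully distinguished — the join is lossy.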